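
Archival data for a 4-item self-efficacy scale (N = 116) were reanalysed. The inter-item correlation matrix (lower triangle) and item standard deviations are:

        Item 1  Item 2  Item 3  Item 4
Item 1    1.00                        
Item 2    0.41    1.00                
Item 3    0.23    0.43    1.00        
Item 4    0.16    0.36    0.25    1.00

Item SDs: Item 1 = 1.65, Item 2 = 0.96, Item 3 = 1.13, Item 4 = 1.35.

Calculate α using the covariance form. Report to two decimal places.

α = 0.60

Σσ²ᵢ = 1.65² + 0.96² + 1.13² + 1.35² = 6.7435
Covariances σ_ij = r_ij · s_i · s_j:
  σ(Item 1,Item 2) = 0.41 × 1.65 × 0.96 = 0.6494
  σ(Item 1,Item 3) = 0.23 × 1.65 × 1.13 = 0.4288
  σ(Item 1,Item 4) = 0.16 × 1.65 × 1.35 = 0.3564
  σ(Item 2,Item 3) = 0.43 × 0.96 × 1.13 = 0.4665
  σ(Item 2,Item 4) = 0.36 × 0.96 × 1.35 = 0.4666
  σ(Item 3,Item 4) = 0.25 × 1.13 × 1.35 = 0.3814
σ²_T = Σσ²ᵢ + 2·Σσ_ij = 6.7435 + 2 × 2.7491 = 12.2417
α = (4/3)·(1 − 6.7435/12.2417) = 0.60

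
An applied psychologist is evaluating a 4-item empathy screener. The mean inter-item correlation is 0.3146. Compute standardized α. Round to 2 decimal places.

Standardized α = k·r̄ / (1 + (k−1)·r̄) = 4 × 0.3146 / (1 + 3 × 0.3146)
  = 1.2584 / 1.9438 = 0.65

α = 0.65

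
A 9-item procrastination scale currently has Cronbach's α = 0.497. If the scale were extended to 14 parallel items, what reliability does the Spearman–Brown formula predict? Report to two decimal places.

predicted reliability = 0.61

Length factor m = 14/9 = 1.5556
α' = m·α / (1 + (m−1)·α)
   = 14/9 × 0.497 / (1 + (14/9 − 1) × 0.497)
   = 0.7731 / 1.2761 = 0.61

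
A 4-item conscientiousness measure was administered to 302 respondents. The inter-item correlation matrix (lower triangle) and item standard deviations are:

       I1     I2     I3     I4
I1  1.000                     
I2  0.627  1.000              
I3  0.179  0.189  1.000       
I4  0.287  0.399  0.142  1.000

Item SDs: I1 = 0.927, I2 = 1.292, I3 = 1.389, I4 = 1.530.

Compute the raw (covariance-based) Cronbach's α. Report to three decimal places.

Σσ²ᵢ = 0.927² + 1.292² + 1.389² + 1.530² = 6.7988
Covariances σ_ij = r_ij · s_i · s_j:
  σ(I1,I2) = 0.627 × 0.927 × 1.292 = 0.7509
  σ(I1,I3) = 0.179 × 0.927 × 1.389 = 0.2305
  σ(I1,I4) = 0.287 × 0.927 × 1.530 = 0.4071
  σ(I2,I3) = 0.189 × 1.292 × 1.389 = 0.3392
  σ(I2,I4) = 0.399 × 1.292 × 1.530 = 0.7887
  σ(I3,I4) = 0.142 × 1.389 × 1.530 = 0.3018
σ²_T = Σσ²ᵢ + 2·Σσ_ij = 6.7988 + 2 × 2.8182 = 12.4352
α = (4/3)·(1 − 6.7988/12.4352) = 0.604

Cronbach's α = 0.604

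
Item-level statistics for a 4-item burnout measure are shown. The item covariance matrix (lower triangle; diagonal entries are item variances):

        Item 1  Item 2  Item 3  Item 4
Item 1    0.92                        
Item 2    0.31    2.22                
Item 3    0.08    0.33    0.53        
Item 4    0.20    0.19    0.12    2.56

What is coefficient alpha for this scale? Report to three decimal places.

ΣVar(i) = 0.92 + 2.22 + 0.53 + 2.56 = 6.23
Σ_{i<j} σ_ij = 1.23
σ²_total = 6.23 + 2 × 1.23 = 8.69
α = (k/(k−1))·(1 − ΣVar(i)/σ²_total) = (4/3)·(1 − 6.23/8.69) = 0.377

coefficient alpha = 0.377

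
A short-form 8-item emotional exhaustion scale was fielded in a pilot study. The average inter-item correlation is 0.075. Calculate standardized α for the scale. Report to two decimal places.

standardized α = 0.39

Standardized α = k·r̄ / (1 + (k−1)·r̄) = 8 × 0.075 / (1 + 7 × 0.075)
  = 0.6000 / 1.5250 = 0.39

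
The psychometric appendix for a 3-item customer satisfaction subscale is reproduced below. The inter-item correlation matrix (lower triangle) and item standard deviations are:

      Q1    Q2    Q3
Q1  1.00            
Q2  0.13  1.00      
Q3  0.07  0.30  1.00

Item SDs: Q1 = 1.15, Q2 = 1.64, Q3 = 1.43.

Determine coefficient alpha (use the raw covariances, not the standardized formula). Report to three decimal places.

coefficient alpha = 0.390

Σσ²ᵢ = 1.15² + 1.64² + 1.43² = 6.0570
Covariances σ_ij = r_ij · s_i · s_j:
  σ(Q1,Q2) = 0.13 × 1.15 × 1.64 = 0.2452
  σ(Q1,Q3) = 0.07 × 1.15 × 1.43 = 0.1151
  σ(Q2,Q3) = 0.30 × 1.64 × 1.43 = 0.7036
σ²_T = Σσ²ᵢ + 2·Σσ_ij = 6.0570 + 2 × 1.0639 = 8.1848
α = (3/2)·(1 − 6.0570/8.1848) = 0.390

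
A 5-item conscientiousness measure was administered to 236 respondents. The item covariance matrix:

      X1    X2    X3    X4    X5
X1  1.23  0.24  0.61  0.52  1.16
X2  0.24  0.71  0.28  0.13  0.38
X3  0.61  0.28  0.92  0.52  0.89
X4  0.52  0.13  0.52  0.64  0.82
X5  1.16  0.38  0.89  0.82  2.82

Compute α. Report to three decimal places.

α = 0.796

ΣVar(i) = 1.23 + 0.71 + 0.92 + 0.64 + 2.82 = 6.32
Sum of off-diagonal covariances = 5.55
σ²_total = 6.32 + 2 × 5.55 = 17.42
α = (k/(k−1))·(1 − ΣVar(i)/σ²_total) = (5/4)·(1 − 6.32/17.42) = 0.796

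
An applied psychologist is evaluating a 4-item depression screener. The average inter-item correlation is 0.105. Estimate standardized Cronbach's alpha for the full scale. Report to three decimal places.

α = 0.319

Standardized α = k·r̄ / (1 + (k−1)·r̄) = 4 × 0.105 / (1 + 3 × 0.105)
  = 0.4200 / 1.3150 = 0.319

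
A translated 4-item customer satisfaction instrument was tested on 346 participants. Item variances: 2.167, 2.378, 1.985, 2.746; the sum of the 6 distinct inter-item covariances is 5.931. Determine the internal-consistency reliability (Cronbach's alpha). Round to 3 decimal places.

Cronbach's alpha = 0.748

Σσ²ᵢ = 2.167 + 2.378 + 1.985 + 2.746 = 9.276
Sum of distinct covariances = 5.931
Var(T) = Σσ²ᵢ + 2·Σcov = 9.276 + 2 × 5.931 = 21.138
α = (4/3)·(1 − 9.276/21.138) = 0.748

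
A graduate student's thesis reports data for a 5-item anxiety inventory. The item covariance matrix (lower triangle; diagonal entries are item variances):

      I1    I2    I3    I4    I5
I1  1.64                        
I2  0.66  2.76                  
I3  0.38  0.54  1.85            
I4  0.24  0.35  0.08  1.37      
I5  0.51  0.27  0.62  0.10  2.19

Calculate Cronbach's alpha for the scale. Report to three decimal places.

Cronbach's alpha = 0.542

sum of item variances = 1.64 + 2.76 + 1.85 + 1.37 + 2.19 = 9.81
Sum of the distinct covariances = 3.75
σ²_T = 9.81 + 2 × 3.75 = 17.31
α = (k/(k−1))·(1 − sum of item variances/σ²_T) = (5/4)·(1 − 9.81/17.31) = 0.542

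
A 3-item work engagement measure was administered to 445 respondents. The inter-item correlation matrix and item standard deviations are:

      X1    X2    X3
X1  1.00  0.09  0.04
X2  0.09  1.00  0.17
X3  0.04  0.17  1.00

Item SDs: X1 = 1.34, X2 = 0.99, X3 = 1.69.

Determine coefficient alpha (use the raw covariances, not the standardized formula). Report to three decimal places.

coefficient alpha = 0.224

Σσ²ᵢ = 1.34² + 0.99² + 1.69² = 5.6318
Covariances σ_ij = r_ij · s_i · s_j:
  σ(X1,X2) = 0.09 × 1.34 × 0.99 = 0.1194
  σ(X1,X3) = 0.04 × 1.34 × 1.69 = 0.0906
  σ(X2,X3) = 0.17 × 0.99 × 1.69 = 0.2844
σ²_T = Σσ²ᵢ + 2·Σσ_ij = 5.6318 + 2 × 0.4944 = 6.6206
α = (3/2)·(1 − 5.6318/6.6206) = 0.224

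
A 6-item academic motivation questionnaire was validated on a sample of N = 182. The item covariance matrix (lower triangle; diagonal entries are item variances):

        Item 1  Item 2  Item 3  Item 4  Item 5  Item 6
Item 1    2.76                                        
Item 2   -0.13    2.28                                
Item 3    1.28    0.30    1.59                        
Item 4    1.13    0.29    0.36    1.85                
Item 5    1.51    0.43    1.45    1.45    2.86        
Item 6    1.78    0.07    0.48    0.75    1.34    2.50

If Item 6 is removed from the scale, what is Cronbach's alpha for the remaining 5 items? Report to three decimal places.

Remaining items: Item 1, Item 2, Item 3, Item 4, Item 5 (k = 5).
Σσ²ᵢ = 2.76 + 2.28 + 1.59 + 1.85 + 2.86 = 11.34
Var(T) = 11.34 + 2 × 8.07 = 27.48
α (item deleted) = (5/4)·(1 − 11.34/27.48) = 0.734

Cronbach's alpha = 0.734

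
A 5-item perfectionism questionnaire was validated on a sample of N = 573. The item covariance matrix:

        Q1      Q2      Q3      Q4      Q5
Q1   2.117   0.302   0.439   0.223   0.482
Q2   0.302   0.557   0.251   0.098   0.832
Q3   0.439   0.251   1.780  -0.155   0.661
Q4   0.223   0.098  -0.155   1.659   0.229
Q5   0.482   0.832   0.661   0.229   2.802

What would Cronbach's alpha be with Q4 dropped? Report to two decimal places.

α = 0.60

Remaining items: Q1, Q2, Q3, Q5 (k = 4).
Σσᵢ² = 2.117 + 0.557 + 1.780 + 2.802 = 7.256
Var(T) = 7.256 + 2 × 2.967 = 13.190
α (item deleted) = (4/3)·(1 − 7.256/13.190) = 0.60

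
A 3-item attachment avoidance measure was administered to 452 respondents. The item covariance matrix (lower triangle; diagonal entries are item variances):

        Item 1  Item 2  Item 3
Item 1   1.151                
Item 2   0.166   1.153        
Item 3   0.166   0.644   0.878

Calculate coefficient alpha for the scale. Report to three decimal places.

coefficient alpha = 0.570

ΣVar(i) = 1.151 + 1.153 + 0.878 = 3.182
Sum of the distinct covariances = 0.976
total variance = 3.182 + 2 × 0.976 = 5.134
α = (k/(k−1))·(1 − ΣVar(i)/total variance) = (3/2)·(1 − 3.182/5.134) = 0.570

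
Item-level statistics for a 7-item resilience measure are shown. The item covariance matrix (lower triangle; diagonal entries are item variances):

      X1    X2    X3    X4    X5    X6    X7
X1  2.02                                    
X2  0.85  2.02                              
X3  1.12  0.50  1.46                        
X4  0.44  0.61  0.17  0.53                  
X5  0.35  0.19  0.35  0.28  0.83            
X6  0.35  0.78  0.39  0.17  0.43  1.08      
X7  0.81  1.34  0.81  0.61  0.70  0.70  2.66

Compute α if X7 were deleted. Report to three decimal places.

Remaining items: X1, X2, X3, X4, X5, X6 (k = 6).
Σσ²ᵢ = 2.02 + 2.02 + 1.46 + 0.53 + 0.83 + 1.08 = 7.94
σ²_T = 7.94 + 2 × 6.98 = 21.90
α (item deleted) = (6/5)·(1 − 7.94/21.90) = 0.765

α = 0.765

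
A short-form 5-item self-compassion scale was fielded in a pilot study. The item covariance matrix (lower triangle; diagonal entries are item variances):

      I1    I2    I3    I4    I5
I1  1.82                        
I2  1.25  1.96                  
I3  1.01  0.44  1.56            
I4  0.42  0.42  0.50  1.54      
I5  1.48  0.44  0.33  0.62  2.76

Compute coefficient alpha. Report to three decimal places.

coefficient alpha = 0.736

sum of item variances = 1.82 + 1.96 + 1.56 + 1.54 + 2.76 = 9.64
Sum of off-diagonal covariances = 6.91
σ²_total = 9.64 + 2 × 6.91 = 23.46
α = (k/(k−1))·(1 − sum of item variances/σ²_total) = (5/4)·(1 − 9.64/23.46) = 0.736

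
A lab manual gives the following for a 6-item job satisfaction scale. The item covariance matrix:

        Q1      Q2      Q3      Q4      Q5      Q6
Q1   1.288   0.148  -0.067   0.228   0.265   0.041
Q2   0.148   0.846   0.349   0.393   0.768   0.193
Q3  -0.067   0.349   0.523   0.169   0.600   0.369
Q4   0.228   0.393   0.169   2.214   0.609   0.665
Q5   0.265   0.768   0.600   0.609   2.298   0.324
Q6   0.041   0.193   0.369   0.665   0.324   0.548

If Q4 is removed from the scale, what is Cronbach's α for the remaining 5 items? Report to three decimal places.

Remaining items: Q1, Q2, Q3, Q5, Q6 (k = 5).
ΣVar(i) = 1.288 + 0.846 + 0.523 + 2.298 + 0.548 = 5.503
σ²_T = 5.503 + 2 × 2.990 = 11.483
α (item deleted) = (5/4)·(1 − 5.503/11.483) = 0.651

Cronbach's α = 0.651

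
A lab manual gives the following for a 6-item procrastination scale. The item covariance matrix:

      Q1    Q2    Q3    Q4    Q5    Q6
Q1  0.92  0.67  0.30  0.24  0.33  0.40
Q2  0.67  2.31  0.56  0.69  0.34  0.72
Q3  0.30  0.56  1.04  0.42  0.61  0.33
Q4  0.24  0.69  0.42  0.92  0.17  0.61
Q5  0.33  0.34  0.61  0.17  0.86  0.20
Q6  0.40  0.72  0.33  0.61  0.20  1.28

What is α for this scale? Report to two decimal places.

α = 0.77

Σσ²ᵢ = 0.92 + 2.31 + 1.04 + 0.92 + 0.86 + 1.28 = 7.33
Σ_{i<j} σ_ij = 6.59
total variance = 7.33 + 2 × 6.59 = 20.51
α = (k/(k−1))·(1 − Σσ²ᵢ/total variance) = (6/5)·(1 − 7.33/20.51) = 0.77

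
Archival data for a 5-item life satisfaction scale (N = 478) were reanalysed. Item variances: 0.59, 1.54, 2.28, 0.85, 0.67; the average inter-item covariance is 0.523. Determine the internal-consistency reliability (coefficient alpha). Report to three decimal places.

coefficient alpha = 0.798

Σσᵢ² = 0.59 + 1.54 + 2.28 + 0.85 + 0.67 = 5.93
Sum of the 10 distinct covariances = 10 × 0.523 = 5.230
σ²_T = Σσᵢ² + 2·Σcov = 5.93 + 2 × 5.230 = 16.390
α = (5/4)·(1 − 5.93/16.390) = 0.798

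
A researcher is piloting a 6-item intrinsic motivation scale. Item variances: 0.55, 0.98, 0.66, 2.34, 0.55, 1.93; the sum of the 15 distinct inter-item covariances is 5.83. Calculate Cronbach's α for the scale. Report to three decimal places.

α = 0.749

Σσᵢ² = 0.55 + 0.98 + 0.66 + 2.34 + 0.55 + 1.93 = 7.01
Sum of distinct covariances = 5.83
σ²_total = Σσᵢ² + 2·Σcov = 7.01 + 2 × 5.83 = 18.67
α = (6/5)·(1 − 7.01/18.67) = 0.749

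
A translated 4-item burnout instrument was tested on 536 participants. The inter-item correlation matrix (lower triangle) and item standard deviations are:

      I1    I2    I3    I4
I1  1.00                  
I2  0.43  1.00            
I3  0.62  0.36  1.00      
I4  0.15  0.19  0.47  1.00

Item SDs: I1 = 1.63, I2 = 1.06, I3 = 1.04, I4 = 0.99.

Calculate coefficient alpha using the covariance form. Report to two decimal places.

Σσ²ᵢ = 1.63² + 1.06² + 1.04² + 0.99² = 5.8422
Covariances σ_ij = r_ij · s_i · s_j:
  σ(I1,I2) = 0.43 × 1.63 × 1.06 = 0.7430
  σ(I1,I3) = 0.62 × 1.63 × 1.04 = 1.0510
  σ(I1,I4) = 0.15 × 1.63 × 0.99 = 0.2421
  σ(I2,I3) = 0.36 × 1.06 × 1.04 = 0.3969
  σ(I2,I4) = 0.19 × 1.06 × 0.99 = 0.1994
  σ(I3,I4) = 0.47 × 1.04 × 0.99 = 0.4839
σ²_T = Σσ²ᵢ + 2·Σσ_ij = 5.8422 + 2 × 3.1163 = 12.0748
α = (4/3)·(1 − 5.8422/12.0748) = 0.69

coefficient alpha = 0.69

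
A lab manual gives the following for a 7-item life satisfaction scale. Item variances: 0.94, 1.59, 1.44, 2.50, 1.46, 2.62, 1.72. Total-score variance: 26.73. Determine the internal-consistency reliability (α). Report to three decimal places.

ΣVar(i) = 0.94 + 1.59 + 1.44 + 2.50 + 1.46 + 2.62 + 1.72 = 12.27
α = (k/(k−1))·(1 − ΣVar(i)/σ²_T) = (7/6)·(1 − 12.27/26.73) = 0.631

α = 0.631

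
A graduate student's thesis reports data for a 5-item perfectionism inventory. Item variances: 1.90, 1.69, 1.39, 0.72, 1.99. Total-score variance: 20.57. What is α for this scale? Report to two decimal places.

Σσᵢ² = 1.90 + 1.69 + 1.39 + 0.72 + 1.99 = 7.69
α = (k/(k−1))·(1 − Σσᵢ²/Var(T)) = (5/4)·(1 − 7.69/20.57) = 0.78

α = 0.78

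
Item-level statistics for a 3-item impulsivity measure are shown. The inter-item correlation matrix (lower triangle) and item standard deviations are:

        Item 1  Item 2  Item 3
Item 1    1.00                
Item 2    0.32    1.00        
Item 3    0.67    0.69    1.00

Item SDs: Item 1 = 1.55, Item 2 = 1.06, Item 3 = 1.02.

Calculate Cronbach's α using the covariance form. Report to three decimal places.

Σσ²ᵢ = 1.55² + 1.06² + 1.02² = 4.5665
Covariances σ_ij = r_ij · s_i · s_j:
  σ(Item 1,Item 2) = 0.32 × 1.55 × 1.06 = 0.5258
  σ(Item 1,Item 3) = 0.67 × 1.55 × 1.02 = 1.0593
  σ(Item 2,Item 3) = 0.69 × 1.06 × 1.02 = 0.7460
σ²_T = Σσ²ᵢ + 2·Σσ_ij = 4.5665 + 2 × 2.3311 = 9.2287
α = (3/2)·(1 − 4.5665/9.2287) = 0.758

Cronbach's α = 0.758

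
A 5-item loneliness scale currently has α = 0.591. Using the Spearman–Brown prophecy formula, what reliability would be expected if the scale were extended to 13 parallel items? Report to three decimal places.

Length factor m = 13/5 = 2.6000
α' = m·α / (1 + (m−1)·α)
   = 13/5 × 0.591 / (1 + (13/5 − 1) × 0.591)
   = 1.5366 / 1.9456 = 0.790

predicted reliability = 0.790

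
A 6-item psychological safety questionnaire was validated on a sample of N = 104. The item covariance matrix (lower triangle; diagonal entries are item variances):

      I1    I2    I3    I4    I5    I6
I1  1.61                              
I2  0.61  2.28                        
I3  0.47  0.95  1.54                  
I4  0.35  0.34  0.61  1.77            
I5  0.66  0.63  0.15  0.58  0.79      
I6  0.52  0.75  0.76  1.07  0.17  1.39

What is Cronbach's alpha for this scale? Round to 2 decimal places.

Σσ²ᵢ = 1.61 + 2.28 + 1.54 + 1.77 + 0.79 + 1.39 = 9.38
Sum of off-diagonal covariances = 8.62
total variance = 9.38 + 2 × 8.62 = 26.62
α = (k/(k−1))·(1 − Σσ²ᵢ/total variance) = (6/5)·(1 − 9.38/26.62) = 0.78

Cronbach's alpha = 0.78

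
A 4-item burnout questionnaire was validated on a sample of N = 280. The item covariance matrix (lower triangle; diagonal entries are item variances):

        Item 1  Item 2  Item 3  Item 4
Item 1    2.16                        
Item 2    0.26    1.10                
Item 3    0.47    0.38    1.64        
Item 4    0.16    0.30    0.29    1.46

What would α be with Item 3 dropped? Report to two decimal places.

α = 0.35

Remaining items: Item 1, Item 2, Item 4 (k = 3).
Σσᵢ² = 2.16 + 1.10 + 1.46 = 4.72
total variance = 4.72 + 2 × 0.72 = 6.16
α (item deleted) = (3/2)·(1 − 4.72/6.16) = 0.35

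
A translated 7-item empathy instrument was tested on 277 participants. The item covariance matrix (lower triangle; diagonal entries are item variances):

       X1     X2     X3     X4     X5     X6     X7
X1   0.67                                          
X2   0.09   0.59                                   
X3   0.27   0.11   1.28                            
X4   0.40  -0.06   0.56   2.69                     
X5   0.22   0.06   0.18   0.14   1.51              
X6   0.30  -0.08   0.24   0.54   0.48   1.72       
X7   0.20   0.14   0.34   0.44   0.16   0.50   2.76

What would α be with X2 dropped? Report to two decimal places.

Remaining items: X1, X3, X4, X5, X6, X7 (k = 6).
Σσᵢ² = 0.67 + 1.28 + 2.69 + 1.51 + 1.72 + 2.76 = 10.63
σ²_total = 10.63 + 2 × 4.97 = 20.57
α (item deleted) = (6/5)·(1 − 10.63/20.57) = 0.58

α = 0.58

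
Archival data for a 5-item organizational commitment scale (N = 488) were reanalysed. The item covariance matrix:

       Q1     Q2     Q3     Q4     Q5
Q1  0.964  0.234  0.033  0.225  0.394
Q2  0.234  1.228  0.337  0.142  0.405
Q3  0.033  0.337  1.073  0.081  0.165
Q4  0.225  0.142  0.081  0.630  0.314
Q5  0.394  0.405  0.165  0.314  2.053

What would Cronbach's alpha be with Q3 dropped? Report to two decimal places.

Remaining items: Q1, Q2, Q4, Q5 (k = 4).
Σσᵢ² = 0.964 + 1.228 + 0.630 + 2.053 = 4.875
σ²_T = 4.875 + 2 × 1.714 = 8.303
α (item deleted) = (4/3)·(1 − 4.875/8.303) = 0.55

Cronbach's alpha = 0.55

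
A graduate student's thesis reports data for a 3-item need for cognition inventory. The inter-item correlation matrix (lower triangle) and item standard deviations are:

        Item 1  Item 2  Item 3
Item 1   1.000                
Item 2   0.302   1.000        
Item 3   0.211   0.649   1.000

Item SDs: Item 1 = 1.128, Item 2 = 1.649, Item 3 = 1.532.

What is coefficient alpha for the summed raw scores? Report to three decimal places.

coefficient alpha = 0.671

Σσ²ᵢ = 1.128² + 1.649² + 1.532² = 6.3386
Covariances σ_ij = r_ij · s_i · s_j:
  σ(Item 1,Item 2) = 0.302 × 1.128 × 1.649 = 0.5617
  σ(Item 1,Item 3) = 0.211 × 1.128 × 1.532 = 0.3646
  σ(Item 2,Item 3) = 0.649 × 1.649 × 1.532 = 1.6395
σ²_T = Σσ²ᵢ + 2·Σσ_ij = 6.3386 + 2 × 2.5658 = 11.4702
α = (3/2)·(1 − 6.3386/11.4702) = 0.671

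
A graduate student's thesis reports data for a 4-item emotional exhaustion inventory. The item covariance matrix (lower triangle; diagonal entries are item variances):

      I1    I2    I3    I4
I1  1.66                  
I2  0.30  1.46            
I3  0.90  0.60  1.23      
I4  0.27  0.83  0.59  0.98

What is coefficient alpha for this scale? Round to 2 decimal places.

ΣVar(i) = 1.66 + 1.46 + 1.23 + 0.98 = 5.33
Σ_{i<j} σ_ij = 3.49
σ²_total = 5.33 + 2 × 3.49 = 12.31
α = (k/(k−1))·(1 − ΣVar(i)/σ²_total) = (4/3)·(1 − 5.33/12.31) = 0.76

α = 0.76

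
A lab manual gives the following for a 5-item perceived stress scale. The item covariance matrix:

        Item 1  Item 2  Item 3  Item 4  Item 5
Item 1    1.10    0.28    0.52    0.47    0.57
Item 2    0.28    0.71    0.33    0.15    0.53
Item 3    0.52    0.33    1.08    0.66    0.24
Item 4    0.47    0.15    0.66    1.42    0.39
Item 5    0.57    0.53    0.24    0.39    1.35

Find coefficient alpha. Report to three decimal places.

α = 0.742

Σσ²ᵢ = 1.10 + 0.71 + 1.08 + 1.42 + 1.35 = 5.66
Sum of the distinct covariances = 4.14
Var(T) = 5.66 + 2 × 4.14 = 13.94
α = (k/(k−1))·(1 − Σσ²ᵢ/Var(T)) = (5/4)·(1 − 5.66/13.94) = 0.742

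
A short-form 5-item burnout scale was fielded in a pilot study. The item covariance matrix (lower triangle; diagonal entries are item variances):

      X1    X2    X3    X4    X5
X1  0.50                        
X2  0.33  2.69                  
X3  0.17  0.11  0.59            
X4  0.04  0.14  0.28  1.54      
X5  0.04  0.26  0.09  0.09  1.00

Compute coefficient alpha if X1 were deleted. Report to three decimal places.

Remaining items: X2, X3, X4, X5 (k = 4).
ΣVar(i) = 2.69 + 0.59 + 1.54 + 1.00 = 5.82
Var(T) = 5.82 + 2 × 0.97 = 7.76
α (item deleted) = (4/3)·(1 − 5.82/7.76) = 0.333

coefficient alpha = 0.333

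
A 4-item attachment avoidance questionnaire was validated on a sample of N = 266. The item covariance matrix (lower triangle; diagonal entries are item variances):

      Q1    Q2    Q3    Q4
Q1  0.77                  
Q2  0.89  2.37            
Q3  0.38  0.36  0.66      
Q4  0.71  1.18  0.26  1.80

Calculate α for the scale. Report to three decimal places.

α = 0.766

Σσᵢ² = 0.77 + 2.37 + 0.66 + 1.80 = 5.60
Σ_{i<j} σ_ij = 3.78
total variance = 5.60 + 2 × 3.78 = 13.16
α = (k/(k−1))·(1 − Σσᵢ²/total variance) = (4/3)·(1 − 5.60/13.16) = 0.766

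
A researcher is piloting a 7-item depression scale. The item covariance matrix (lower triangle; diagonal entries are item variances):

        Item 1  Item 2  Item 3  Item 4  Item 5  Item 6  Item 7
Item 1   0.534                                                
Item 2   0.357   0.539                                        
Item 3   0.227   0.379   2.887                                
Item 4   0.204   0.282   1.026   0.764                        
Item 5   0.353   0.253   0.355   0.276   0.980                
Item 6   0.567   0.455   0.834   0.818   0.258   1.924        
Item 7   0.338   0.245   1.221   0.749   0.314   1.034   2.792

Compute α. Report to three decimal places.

Σσ²ᵢ = 0.534 + 0.539 + 2.887 + 0.764 + 0.980 + 1.924 + 2.792 = 10.420
Sum of the distinct covariances = 10.545
σ²_total = 10.420 + 2 × 10.545 = 31.510
α = (k/(k−1))·(1 − Σσ²ᵢ/σ²_total) = (7/6)·(1 − 10.420/31.510) = 0.781

α = 0.781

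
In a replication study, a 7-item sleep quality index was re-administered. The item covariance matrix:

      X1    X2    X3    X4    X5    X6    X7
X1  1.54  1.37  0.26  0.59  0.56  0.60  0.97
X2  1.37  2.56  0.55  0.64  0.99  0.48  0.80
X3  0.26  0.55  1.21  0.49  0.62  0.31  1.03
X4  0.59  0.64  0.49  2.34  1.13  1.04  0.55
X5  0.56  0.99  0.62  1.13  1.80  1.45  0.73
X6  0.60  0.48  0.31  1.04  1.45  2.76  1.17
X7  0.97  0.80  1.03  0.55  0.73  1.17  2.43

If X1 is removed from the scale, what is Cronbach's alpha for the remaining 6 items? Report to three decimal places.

Cronbach's alpha = 0.776

Remaining items: X2, X3, X4, X5, X6, X7 (k = 6).
sum of item variances = 2.56 + 1.21 + 2.34 + 1.80 + 2.76 + 2.43 = 13.10
Var(T) = 13.10 + 2 × 11.98 = 37.06
α (item deleted) = (6/5)·(1 − 13.10/37.06) = 0.776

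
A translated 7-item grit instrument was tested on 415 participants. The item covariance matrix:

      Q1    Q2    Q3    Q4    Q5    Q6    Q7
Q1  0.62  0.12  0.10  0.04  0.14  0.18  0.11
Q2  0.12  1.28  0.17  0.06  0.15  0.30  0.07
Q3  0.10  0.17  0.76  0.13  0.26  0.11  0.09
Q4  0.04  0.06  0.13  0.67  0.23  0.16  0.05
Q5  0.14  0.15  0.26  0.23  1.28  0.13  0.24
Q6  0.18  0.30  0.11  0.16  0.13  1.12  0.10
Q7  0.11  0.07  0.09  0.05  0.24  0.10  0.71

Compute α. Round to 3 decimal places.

α = 0.557

Σσ²ᵢ = 0.62 + 1.28 + 0.76 + 0.67 + 1.28 + 1.12 + 0.71 = 6.44
Sum of the distinct covariances = 2.94
σ²_T = 6.44 + 2 × 2.94 = 12.32
α = (k/(k−1))·(1 − Σσ²ᵢ/σ²_T) = (7/6)·(1 − 6.44/12.32) = 0.557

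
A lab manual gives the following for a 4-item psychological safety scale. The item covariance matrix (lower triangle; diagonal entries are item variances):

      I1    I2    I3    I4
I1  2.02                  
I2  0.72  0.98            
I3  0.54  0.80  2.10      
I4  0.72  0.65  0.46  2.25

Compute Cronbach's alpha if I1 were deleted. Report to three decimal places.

Remaining items: I2, I3, I4 (k = 3).
ΣVar(i) = 0.98 + 2.10 + 2.25 = 5.33
Var(T) = 5.33 + 2 × 1.91 = 9.15
α (item deleted) = (3/2)·(1 − 5.33/9.15) = 0.626

Cronbach's alpha = 0.626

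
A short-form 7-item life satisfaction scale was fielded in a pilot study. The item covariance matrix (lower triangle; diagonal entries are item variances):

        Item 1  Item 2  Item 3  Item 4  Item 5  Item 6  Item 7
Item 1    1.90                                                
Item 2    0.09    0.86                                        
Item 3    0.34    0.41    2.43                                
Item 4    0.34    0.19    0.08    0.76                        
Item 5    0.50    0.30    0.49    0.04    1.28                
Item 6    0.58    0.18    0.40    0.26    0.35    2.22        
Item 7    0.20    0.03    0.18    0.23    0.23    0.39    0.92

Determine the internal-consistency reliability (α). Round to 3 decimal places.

sum of item variances = 1.90 + 0.86 + 2.43 + 0.76 + 1.28 + 2.22 + 0.92 = 10.37
Sum of the distinct covariances = 5.81
total variance = 10.37 + 2 × 5.81 = 21.99
α = (k/(k−1))·(1 − sum of item variances/total variance) = (7/6)·(1 − 10.37/21.99) = 0.616

α = 0.616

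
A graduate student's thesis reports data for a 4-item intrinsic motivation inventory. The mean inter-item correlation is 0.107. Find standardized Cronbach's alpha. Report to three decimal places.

standardized Cronbach's alpha = 0.324

Standardized α = k·r̄ / (1 + (k−1)·r̄) = 4 × 0.107 / (1 + 3 × 0.107)
  = 0.4280 / 1.3210 = 0.324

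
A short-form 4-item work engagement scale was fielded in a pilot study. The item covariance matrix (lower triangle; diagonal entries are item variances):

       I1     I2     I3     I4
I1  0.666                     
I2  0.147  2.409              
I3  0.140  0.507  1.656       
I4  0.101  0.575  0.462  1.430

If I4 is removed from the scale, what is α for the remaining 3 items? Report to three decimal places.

Remaining items: I1, I2, I3 (k = 3).
sum of item variances = 0.666 + 2.409 + 1.656 = 4.731
total variance = 4.731 + 2 × 0.794 = 6.319
α (item deleted) = (3/2)·(1 − 4.731/6.319) = 0.377

α = 0.377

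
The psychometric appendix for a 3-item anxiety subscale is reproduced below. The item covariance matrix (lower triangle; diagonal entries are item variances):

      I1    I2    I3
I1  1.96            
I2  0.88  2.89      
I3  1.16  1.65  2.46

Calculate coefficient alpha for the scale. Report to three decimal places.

α = 0.754

Σσᵢ² = 1.96 + 2.89 + 2.46 = 7.31
Sum of off-diagonal covariances = 3.69
Var(T) = 7.31 + 2 × 3.69 = 14.69
α = (k/(k−1))·(1 − Σσᵢ²/Var(T)) = (3/2)·(1 − 7.31/14.69) = 0.754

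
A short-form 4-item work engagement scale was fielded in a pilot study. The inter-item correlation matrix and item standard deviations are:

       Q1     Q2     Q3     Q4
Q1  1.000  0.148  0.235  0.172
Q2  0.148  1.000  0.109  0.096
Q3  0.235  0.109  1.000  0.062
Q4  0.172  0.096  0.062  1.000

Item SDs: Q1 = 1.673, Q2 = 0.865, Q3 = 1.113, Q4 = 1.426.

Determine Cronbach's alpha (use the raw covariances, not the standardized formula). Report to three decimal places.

α = 0.385

Σσ²ᵢ = 1.673² + 0.865² + 1.113² + 1.426² = 6.8194
Covariances σ_ij = r_ij · s_i · s_j:
  σ(Q1,Q2) = 0.148 × 1.673 × 0.865 = 0.2142
  σ(Q1,Q3) = 0.235 × 1.673 × 1.113 = 0.4376
  σ(Q1,Q4) = 0.172 × 1.673 × 1.426 = 0.4103
  σ(Q2,Q3) = 0.109 × 0.865 × 1.113 = 0.1049
  σ(Q2,Q4) = 0.096 × 0.865 × 1.426 = 0.1184
  σ(Q3,Q4) = 0.062 × 1.113 × 1.426 = 0.0984
σ²_T = Σσ²ᵢ + 2·Σσ_ij = 6.8194 + 2 × 1.3838 = 9.5870
α = (4/3)·(1 − 6.8194/9.5870) = 0.385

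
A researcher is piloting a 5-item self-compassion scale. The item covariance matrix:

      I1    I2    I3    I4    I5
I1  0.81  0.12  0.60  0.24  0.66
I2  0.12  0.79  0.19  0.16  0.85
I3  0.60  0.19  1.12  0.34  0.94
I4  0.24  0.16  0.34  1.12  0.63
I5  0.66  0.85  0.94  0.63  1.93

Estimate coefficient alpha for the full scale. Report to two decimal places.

Σσᵢ² = 0.81 + 0.79 + 1.12 + 1.12 + 1.93 = 5.77
Sum of off-diagonal covariances = 4.73
σ²_T = 5.77 + 2 × 4.73 = 15.23
α = (k/(k−1))·(1 − Σσᵢ²/σ²_T) = (5/4)·(1 − 5.77/15.23) = 0.78

coefficient alpha = 0.78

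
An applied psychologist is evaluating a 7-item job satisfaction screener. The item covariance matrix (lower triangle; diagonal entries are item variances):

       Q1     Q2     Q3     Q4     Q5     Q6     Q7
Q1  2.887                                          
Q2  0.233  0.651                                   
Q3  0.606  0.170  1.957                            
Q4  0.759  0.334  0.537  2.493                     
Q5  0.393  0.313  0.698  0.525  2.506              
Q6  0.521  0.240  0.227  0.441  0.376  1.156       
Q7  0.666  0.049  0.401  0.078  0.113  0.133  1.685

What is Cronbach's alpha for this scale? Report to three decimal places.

α = 0.629

sum of item variances = 2.887 + 0.651 + 1.957 + 2.493 + 2.506 + 1.156 + 1.685 = 13.335
Sum of off-diagonal covariances = 7.813
σ²_T = 13.335 + 2 × 7.813 = 28.961
α = (k/(k−1))·(1 − sum of item variances/σ²_T) = (7/6)·(1 − 13.335/28.961) = 0.629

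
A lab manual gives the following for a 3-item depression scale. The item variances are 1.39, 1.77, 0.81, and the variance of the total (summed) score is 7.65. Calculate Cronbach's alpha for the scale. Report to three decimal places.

sum of item variances = 1.39 + 1.77 + 0.81 = 3.97
α = (k/(k−1))·(1 − sum of item variances/σ²_T) = (3/2)·(1 − 3.97/7.65) = 0.722

α = 0.722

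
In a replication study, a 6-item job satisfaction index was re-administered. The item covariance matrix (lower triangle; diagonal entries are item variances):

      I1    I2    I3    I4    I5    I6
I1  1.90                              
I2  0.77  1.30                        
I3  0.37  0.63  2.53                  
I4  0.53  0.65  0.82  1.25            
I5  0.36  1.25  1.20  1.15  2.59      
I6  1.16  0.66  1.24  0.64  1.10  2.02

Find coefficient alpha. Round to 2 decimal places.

ΣVar(i) = 1.90 + 1.30 + 2.53 + 1.25 + 2.59 + 2.02 = 11.59
Σ_{i<j} σ_ij = 12.53
σ²_total = 11.59 + 2 × 12.53 = 36.65
α = (k/(k−1))·(1 − ΣVar(i)/σ²_total) = (6/5)·(1 − 11.59/36.65) = 0.82

α = 0.82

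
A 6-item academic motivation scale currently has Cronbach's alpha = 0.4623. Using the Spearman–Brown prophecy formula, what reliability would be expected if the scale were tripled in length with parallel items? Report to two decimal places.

predicted reliability = 0.72

Length factor m = 3
α' = m·α / (1 + (m−1)·α)
   = 3 × 0.4623 / (1 + (3 − 1) × 0.4623)
   = 1.3869 / 1.9246 = 0.72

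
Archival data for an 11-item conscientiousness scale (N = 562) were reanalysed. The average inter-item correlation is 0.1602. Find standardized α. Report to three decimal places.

Standardized α = k·r̄ / (1 + (k−1)·r̄) = 11 × 0.1602 / (1 + 10 × 0.1602)
  = 1.7622 / 2.6020 = 0.677

α = 0.677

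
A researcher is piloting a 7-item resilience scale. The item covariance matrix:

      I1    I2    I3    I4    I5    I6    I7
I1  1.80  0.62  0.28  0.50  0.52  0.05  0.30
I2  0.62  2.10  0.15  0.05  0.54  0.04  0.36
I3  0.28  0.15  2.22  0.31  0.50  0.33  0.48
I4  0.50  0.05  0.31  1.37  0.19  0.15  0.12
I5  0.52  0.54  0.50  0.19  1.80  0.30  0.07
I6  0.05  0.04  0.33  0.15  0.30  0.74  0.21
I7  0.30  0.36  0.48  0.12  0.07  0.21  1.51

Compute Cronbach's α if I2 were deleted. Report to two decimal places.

Remaining items: I1, I3, I4, I5, I6, I7 (k = 6).
sum of item variances = 1.80 + 2.22 + 1.37 + 1.80 + 0.74 + 1.51 = 9.44
σ²_T = 9.44 + 2 × 4.31 = 18.06
α (item deleted) = (6/5)·(1 − 9.44/18.06) = 0.57

Cronbach's α = 0.57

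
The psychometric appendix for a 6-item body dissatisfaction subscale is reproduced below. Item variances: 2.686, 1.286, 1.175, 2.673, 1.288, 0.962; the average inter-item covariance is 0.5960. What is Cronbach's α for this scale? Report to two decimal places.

Σσ²ᵢ = 2.686 + 1.286 + 1.175 + 2.673 + 1.288 + 0.962 = 10.070
Sum of the 15 distinct covariances = 15 × 0.5960 = 8.9400
total variance = Σσ²ᵢ + 2·Σcov = 10.070 + 2 × 8.9400 = 27.9500
α = (6/5)·(1 − 10.070/27.9500) = 0.77

Cronbach's α = 0.77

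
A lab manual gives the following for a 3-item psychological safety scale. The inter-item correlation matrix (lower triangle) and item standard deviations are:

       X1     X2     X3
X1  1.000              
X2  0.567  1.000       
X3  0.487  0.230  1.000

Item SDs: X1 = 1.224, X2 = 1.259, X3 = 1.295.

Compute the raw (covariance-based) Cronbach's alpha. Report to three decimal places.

Σσ²ᵢ = 1.224² + 1.259² + 1.295² = 4.7603
Covariances σ_ij = r_ij · s_i · s_j:
  σ(X1,X2) = 0.567 × 1.224 × 1.259 = 0.8738
  σ(X1,X3) = 0.487 × 1.224 × 1.295 = 0.7719
  σ(X2,X3) = 0.230 × 1.259 × 1.295 = 0.3750
σ²_T = Σσ²ᵢ + 2·Σσ_ij = 4.7603 + 2 × 2.0207 = 8.8017
α = (3/2)·(1 − 4.7603/8.8017) = 0.689

α = 0.689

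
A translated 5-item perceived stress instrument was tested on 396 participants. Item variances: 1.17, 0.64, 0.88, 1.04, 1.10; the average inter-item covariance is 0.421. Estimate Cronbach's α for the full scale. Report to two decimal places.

Cronbach's α = 0.79

ΣVar(i) = 1.17 + 0.64 + 0.88 + 1.04 + 1.10 = 4.83
Sum of the 10 distinct covariances = 10 × 0.421 = 4.210
total variance = ΣVar(i) + 2·Σcov = 4.83 + 2 × 4.210 = 13.250
α = (5/4)·(1 − 4.83/13.250) = 0.79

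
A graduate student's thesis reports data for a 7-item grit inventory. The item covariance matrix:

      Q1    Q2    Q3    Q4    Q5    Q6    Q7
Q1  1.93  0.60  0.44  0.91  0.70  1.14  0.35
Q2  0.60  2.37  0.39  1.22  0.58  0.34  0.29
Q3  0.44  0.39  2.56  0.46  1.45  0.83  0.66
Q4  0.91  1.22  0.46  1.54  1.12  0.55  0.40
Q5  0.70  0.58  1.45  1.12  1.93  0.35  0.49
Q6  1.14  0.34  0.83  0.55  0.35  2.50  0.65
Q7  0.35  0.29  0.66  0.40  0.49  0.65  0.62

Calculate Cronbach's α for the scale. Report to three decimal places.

Σσ²ᵢ = 1.93 + 2.37 + 2.56 + 1.54 + 1.93 + 2.50 + 0.62 = 13.45
Sum of off-diagonal covariances = 13.92
total variance = 13.45 + 2 × 13.92 = 41.29
α = (k/(k−1))·(1 − Σσ²ᵢ/total variance) = (7/6)·(1 − 13.45/41.29) = 0.787

Cronbach's α = 0.787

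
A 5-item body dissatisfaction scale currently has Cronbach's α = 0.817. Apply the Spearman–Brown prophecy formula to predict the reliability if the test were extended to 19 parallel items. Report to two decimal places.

predicted reliability = 0.94

Length factor m = 19/5 = 3.8000
α' = m·α / (1 + (m−1)·α)
   = 19/5 × 0.817 / (1 + (19/5 − 1) × 0.817)
   = 3.1046 / 3.2876 = 0.94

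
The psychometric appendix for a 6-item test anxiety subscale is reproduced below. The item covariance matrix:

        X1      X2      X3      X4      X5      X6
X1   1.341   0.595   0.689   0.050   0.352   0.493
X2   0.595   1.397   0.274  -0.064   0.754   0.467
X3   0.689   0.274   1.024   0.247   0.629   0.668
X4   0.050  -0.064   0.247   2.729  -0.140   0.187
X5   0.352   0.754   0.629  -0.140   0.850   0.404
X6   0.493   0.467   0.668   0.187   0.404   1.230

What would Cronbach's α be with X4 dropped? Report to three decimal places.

Remaining items: X1, X2, X3, X5, X6 (k = 5).
ΣVar(i) = 1.341 + 1.397 + 1.024 + 0.850 + 1.230 = 5.842
σ²_total = 5.842 + 2 × 5.325 = 16.492
α (item deleted) = (5/4)·(1 − 5.842/16.492) = 0.807

α = 0.807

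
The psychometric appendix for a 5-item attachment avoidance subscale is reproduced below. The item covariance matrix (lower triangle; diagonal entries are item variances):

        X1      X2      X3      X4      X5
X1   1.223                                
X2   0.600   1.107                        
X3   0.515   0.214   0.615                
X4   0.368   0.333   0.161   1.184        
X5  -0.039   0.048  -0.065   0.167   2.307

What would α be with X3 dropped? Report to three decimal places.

α = 0.449

Remaining items: X1, X2, X4, X5 (k = 4).
Σσᵢ² = 1.223 + 1.107 + 1.184 + 2.307 = 5.821
total variance = 5.821 + 2 × 1.477 = 8.775
α (item deleted) = (4/3)·(1 − 5.821/8.775) = 0.449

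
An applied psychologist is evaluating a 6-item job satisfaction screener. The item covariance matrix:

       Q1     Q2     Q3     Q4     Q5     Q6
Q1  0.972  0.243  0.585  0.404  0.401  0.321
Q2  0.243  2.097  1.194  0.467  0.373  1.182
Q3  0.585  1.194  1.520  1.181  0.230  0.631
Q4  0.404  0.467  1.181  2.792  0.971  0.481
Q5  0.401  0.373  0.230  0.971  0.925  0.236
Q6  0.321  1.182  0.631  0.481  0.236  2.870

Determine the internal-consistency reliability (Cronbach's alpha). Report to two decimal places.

α = 0.74

sum of item variances = 0.972 + 2.097 + 1.520 + 2.792 + 0.925 + 2.870 = 11.176
Sum of the distinct covariances = 8.900
total variance = 11.176 + 2 × 8.900 = 28.976
α = (k/(k−1))·(1 − sum of item variances/total variance) = (6/5)·(1 − 11.176/28.976) = 0.74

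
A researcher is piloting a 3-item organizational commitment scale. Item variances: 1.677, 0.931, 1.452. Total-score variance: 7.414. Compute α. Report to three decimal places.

Σσ²ᵢ = 1.677 + 0.931 + 1.452 = 4.060
α = (k/(k−1))·(1 − Σσ²ᵢ/σ²_T) = (3/2)·(1 − 4.060/7.414) = 0.679

α = 0.679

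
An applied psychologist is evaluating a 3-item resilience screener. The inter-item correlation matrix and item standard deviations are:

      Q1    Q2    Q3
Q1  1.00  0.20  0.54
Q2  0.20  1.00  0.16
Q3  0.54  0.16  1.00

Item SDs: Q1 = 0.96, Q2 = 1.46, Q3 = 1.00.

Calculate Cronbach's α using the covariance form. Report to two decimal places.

Cronbach's α = 0.51

Σσ²ᵢ = 0.96² + 1.46² + 1.00² = 4.0532
Covariances σ_ij = r_ij · s_i · s_j:
  σ(Q1,Q2) = 0.20 × 0.96 × 1.46 = 0.2803
  σ(Q1,Q3) = 0.54 × 0.96 × 1.00 = 0.5184
  σ(Q2,Q3) = 0.16 × 1.46 × 1.00 = 0.2336
σ²_T = Σσ²ᵢ + 2·Σσ_ij = 4.0532 + 2 × 1.0323 = 6.1178
α = (3/2)·(1 − 4.0532/6.1178) = 0.51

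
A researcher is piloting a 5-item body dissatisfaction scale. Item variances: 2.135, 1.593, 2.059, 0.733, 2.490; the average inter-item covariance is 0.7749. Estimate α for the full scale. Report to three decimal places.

α = 0.790

ΣVar(i) = 2.135 + 1.593 + 2.059 + 0.733 + 2.490 = 9.010
Sum of the 10 distinct covariances = 10 × 0.7749 = 7.7490
σ²_T = ΣVar(i) + 2·Σcov = 9.010 + 2 × 7.7490 = 24.5080
α = (5/4)·(1 − 9.010/24.5080) = 0.790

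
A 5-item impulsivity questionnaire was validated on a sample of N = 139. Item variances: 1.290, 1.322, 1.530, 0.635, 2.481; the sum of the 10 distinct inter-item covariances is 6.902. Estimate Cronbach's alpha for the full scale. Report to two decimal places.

Σσ²ᵢ = 1.290 + 1.322 + 1.530 + 0.635 + 2.481 = 7.258
Sum of distinct covariances = 6.902
Var(T) = Σσ²ᵢ + 2·Σcov = 7.258 + 2 × 6.902 = 21.062
α = (5/4)·(1 − 7.258/21.062) = 0.82

α = 0.82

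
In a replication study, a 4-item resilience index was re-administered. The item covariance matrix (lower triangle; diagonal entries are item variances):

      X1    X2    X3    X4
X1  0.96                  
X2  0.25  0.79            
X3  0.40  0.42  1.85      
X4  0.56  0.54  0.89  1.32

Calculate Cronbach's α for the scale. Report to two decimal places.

Cronbach's α = 0.74

ΣVar(i) = 0.96 + 0.79 + 1.85 + 1.32 = 4.92
Sum of off-diagonal covariances = 3.06
σ²_T = 4.92 + 2 × 3.06 = 11.04
α = (k/(k−1))·(1 − ΣVar(i)/σ²_T) = (4/3)·(1 − 4.92/11.04) = 0.74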